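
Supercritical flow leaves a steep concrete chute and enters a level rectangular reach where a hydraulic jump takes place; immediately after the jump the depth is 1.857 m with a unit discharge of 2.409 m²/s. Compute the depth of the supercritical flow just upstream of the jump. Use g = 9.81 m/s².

V₂ = q/y₂ = 2.409/1.857 = 1.297 m/s; Fr₂ = V₂/√(g·y₂) = 0.3039.
Applying the sequent-depth relation in reverse, y₁/y₂ = ½[√(1 + 8Fr₂²) − 1] = ½[√1.7390 − 1] = 0.1594.
y₁ = 0.1594 × 1.857 = 0.2959 m.

y₁ = 0.2959 m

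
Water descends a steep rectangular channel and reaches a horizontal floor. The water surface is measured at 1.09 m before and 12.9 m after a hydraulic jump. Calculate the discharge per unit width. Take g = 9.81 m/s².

q = 31.1 m²/s

For a rectangular channel the momentum equation gives q² = ½·g·y₁·y₂·(y₁ + y₂) = ½×9.81×1.09×12.9×14.0 = 965.
q = √965 = 31.1 m²/s.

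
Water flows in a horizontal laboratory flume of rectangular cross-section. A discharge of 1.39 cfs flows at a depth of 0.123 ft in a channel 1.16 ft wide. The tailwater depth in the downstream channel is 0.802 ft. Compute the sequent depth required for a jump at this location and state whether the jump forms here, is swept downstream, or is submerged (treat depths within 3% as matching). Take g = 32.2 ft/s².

y₂ = 0.792 ft; the jump forms here

q = Q/b = 1.39/1.16 = 1.20 ft²/s; V₁ = q/y₁ = 9.74 ft/s. Fr₁ = V₁/√(g·y₁) = 4.90.
Conjugate-depth relation: y₂/y₁ = ½[√(1 + 8Fr₁²) − 1] = ½[√192.7 − 1] = 6.44.
y₂ = 6.44 × 0.123 = 0.792 ft.
Tailwater y_tw = 0.802 ft: y_tw ≈ y₂, so the jump forms here.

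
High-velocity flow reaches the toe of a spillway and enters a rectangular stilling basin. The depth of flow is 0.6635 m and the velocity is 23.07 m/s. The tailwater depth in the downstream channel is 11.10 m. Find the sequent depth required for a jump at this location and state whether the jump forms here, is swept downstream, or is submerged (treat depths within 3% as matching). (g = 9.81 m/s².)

Fr₁ = V₁/√(g·y₁) = 23.07/√(9.81×0.6635) = 9.043.
From the momentum equation for a rectangular channel, y₂/y₁ = ½[√(1 + 8Fr₁²) − 1] = ½[√655.15 − 1] = 12.30.
y₂ = 12.30 × 0.6635 = 8.160 m.
Tailwater y_tw = 11.10 m: y_tw > y₂, so the jump is submerged.

y₂ = 8.160 m; the jump is submerged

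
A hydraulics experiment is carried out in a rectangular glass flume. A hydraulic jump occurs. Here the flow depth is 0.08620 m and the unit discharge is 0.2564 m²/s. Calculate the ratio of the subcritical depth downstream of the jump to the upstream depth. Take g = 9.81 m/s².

y₂/y₁ = 4.102

V₁ = q/y₁ = 0.2564/0.08620 = 2.974 m/s. Fr₁ = V₁/√(g·y₁) = 2.974/√(9.81×0.08620) = 3.235.
By Bélanger, y₂/y₁ = ½[√(1 + 8Fr₁²) − 1] = ½[√84.702 − 1] = 4.102.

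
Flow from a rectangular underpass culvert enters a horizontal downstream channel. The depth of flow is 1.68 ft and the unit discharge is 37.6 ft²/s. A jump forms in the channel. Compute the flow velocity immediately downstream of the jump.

V₁ = q/y₁ = 37.6/1.68 = 22.4 ft/s. Fr₁ = V₁/√(g·y₁) = 22.4/√(32.2×1.68) = 3.04.
Bélanger equation: y₂/y₁ = ½[√(1 + 8Fr₁²) − 1] = ½[√75.08 − 1] = 3.83.
y₂ = 3.83 × 1.68 = 6.44 ft.
V₂ = q/y₂ = 37.6/6.44 = 5.84 ft/s.

V₂ = 5.84 ft/s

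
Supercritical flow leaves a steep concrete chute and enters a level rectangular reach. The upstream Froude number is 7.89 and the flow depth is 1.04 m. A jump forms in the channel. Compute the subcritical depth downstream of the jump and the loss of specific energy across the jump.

Fr₁ = 7.89 (given).
By Bélanger, y₂/y₁ = ½[√(1 + 8Fr₁²) − 1] = ½[√499.0 − 1] = 10.7.
y₂ = 10.7 × 1.04 = 11.1 m.
Head loss: ΔE = (y₂ − y₁)³/(4y₁y₂) = (11.1 − 1.04)³/(4×1.04×11.1) = 1017/46.2 = 22.0 m.

y₂ = 11.1 m; ΔE = 22.0 m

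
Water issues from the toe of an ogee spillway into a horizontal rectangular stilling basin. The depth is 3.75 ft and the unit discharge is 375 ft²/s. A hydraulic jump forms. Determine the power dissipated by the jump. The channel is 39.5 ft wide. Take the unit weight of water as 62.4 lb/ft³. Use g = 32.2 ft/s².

V₁ = q/y₁ = 375/3.75 = 100 ft/s. Fr₁ = V₁/√(g·y₁) = 100/√(32.2×3.75) = 9.10.
From the momentum equation for a rectangular channel, y₂/y₁ = ½[√(1 + 8Fr₁²) − 1] = ½[√663.5 − 1] = 12.4.
y₂ = 12.4 × 3.75 = 46.4 ft.
V₂ = q/y₂ = 375/46.4 = 8.08 ft/s. E₁ = y₁ + V₁²/2g = 159 ft; E₂ = y₂ + V₂²/2g = 47.4 ft. ΔE = E₁ − E₂ = 112 ft.
Q = q·b = 375 × 39.5 = 14812 cfs. P = γ·Q·ΔE/550 = 62.4 × 14812 × 112 / 550 = 187537 hp.

P = 187537 hp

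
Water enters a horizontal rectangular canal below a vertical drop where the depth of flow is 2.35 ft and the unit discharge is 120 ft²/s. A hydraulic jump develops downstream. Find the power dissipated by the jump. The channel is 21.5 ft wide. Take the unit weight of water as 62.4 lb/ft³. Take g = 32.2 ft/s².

P = 6969 hp

V₁ = q/y₁ = 120/2.35 = 51.1 ft/s. Fr₁ = V₁/√(g·y₁) = 51.1/√(32.2×2.35) = 5.87.
Conjugate-depth relation: y₂/y₁ = ½[√(1 + 8Fr₁²) − 1] = ½[√276.7 − 1] = 7.82.
y₂ = 7.82 × 2.35 = 18.4 ft.
Head loss: ΔE = (y₂ − y₁)³/(4y₁y₂) = (18.4 − 2.35)³/(4×2.35×18.4) = 4111/173 = 23.8 ft.
Q = q·b = 120 × 21.5 = 2580 cfs. P = γ·Q·ΔE/550 = 62.4 × 2580 × 23.8 / 550 = 6969 hp.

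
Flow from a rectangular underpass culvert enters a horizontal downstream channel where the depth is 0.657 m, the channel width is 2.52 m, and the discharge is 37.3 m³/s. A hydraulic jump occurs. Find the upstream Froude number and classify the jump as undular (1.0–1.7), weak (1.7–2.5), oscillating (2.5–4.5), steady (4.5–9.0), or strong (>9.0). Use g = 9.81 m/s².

Fr₁ = 8.87; steady jump

q = Q/b = 37.3/2.52 = 14.8 m²/s; V₁ = q/y₁ = 22.5 m/s. Fr₁ = V₁/√(g·y₁) = 8.87.
Fr₁ = 8.87 lies in the steady range.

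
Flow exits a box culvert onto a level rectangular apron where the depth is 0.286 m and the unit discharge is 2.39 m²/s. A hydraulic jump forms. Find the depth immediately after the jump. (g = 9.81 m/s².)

y₂ = 1.88 m

V₁ = q/y₁ = 2.39/0.286 = 8.36 m/s. Fr₁ = V₁/√(g·y₁) = 8.36/√(9.81×0.286) = 4.99.
Bélanger equation: y₂/y₁ = ½[√(1 + 8Fr₁²) − 1] = ½[√200.1 − 1] = 6.57.
y₂ = 6.57 × 0.286 = 1.88 m.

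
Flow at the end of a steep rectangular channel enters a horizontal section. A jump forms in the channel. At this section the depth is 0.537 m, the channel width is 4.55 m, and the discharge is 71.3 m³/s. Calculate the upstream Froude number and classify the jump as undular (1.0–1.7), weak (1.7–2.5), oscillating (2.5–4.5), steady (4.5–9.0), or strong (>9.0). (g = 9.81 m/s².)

q = Q/b = 71.3/4.55 = 15.7 m²/s; V₁ = q/y₁ = 29.2 m/s. Fr₁ = V₁/√(g·y₁) = 12.7.
Fr₁ = 12.7 lies in the strong range.

Fr₁ = 12.7; strong jump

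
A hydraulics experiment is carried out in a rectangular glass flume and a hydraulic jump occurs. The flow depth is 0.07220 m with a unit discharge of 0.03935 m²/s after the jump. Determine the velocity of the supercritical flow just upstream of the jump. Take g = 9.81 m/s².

V₂ = q/y₂ = 0.03935/0.07220 = 0.5450 m/s; Fr₂ = V₂/√(g·y₂) = 0.6476.
From the momentum equation (using Fr₂), y₁/y₂ = ½[√(1 + 8Fr₂²) − 1] = ½[√4.3550 − 1] = 0.5434.
y₁ = 0.5434 × 0.07220 = 0.03924 m.
V₁ = q/y₁ = 0.03935/0.03924 = 1.003 m/s.

V₁ = 1.003 m/s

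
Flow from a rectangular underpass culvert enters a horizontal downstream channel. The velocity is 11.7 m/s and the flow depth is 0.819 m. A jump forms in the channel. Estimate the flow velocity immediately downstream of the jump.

V₂ = 2.18 m/s

Fr₁ = V₁/√(g·y₁) = 11.7/√(9.81×0.819) = 4.13.
From the momentum equation for a rectangular channel, y₂/y₁ = ½[√(1 + 8Fr₁²) − 1] = ½[√137.3 − 1] = 5.36.
y₂ = 5.36 × 0.819 = 4.39 m.
q = V₁·y₁ = 11.7 × 0.819 = 9.58 m²/s.
V₂ = q/y₂ = 9.58/4.39 = 2.18 m/s.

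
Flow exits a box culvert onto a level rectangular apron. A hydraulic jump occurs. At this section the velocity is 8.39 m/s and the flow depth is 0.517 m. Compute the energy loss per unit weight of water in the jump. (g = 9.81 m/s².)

ΔE = 1.47 m

Fr₁ = V₁/√(g·y₁) = 8.39/√(9.81×0.517) = 3.73.
Sequent-depth ratio: y₂/y₁ = ½[√(1 + 8Fr₁²) − 1] = ½[√112.0 − 1] = 4.79.
y₂ = 4.79 × 0.517 = 2.48 m.
q = V₁·y₁ = 8.39 × 0.517 = 4.34 m²/s. V₂ = q/y₂ = 4.34/2.48 = 1.75 m/s. E₁ = y₁ + V₁²/2g = 4.10 m; E₂ = y₂ + V₂²/2g = 2.63 m. ΔE = E₁ − E₂ = 1.47 m.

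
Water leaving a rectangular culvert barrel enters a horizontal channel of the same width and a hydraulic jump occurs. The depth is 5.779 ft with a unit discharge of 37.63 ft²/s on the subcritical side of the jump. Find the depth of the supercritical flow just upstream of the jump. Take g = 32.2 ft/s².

y₁ = 1.965 ft

V₂ = q/y₂ = 37.63/5.779 = 6.512 ft/s; Fr₂ = V₂/√(g·y₂) = 0.4773.
Since the conjugate-depth ratio holds either way, y₁/y₂ = ½[√(1 + 8Fr₂²) − 1] = ½[√2.8228 − 1] = 0.3401.
y₁ = 0.3401 × 5.779 = 1.965 ft.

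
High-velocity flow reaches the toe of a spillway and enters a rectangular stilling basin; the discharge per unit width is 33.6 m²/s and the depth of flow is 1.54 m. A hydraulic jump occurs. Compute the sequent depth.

y₂ = 11.5 m

V₁ = q/y₁ = 33.6/1.54 = 21.8 m/s. Fr₁ = V₁/√(g·y₁) = 21.8/√(9.81×1.54) = 5.61.
Bélanger equation: y₂/y₁ = ½[√(1 + 8Fr₁²) − 1] = ½[√253.1 − 1] = 7.45.
y₂ = 7.45 × 1.54 = 11.5 m.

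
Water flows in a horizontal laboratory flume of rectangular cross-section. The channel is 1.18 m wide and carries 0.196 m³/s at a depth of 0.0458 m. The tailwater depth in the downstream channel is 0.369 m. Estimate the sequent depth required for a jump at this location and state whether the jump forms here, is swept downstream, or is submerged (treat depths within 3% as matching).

q = Q/b = 0.196/1.18 = 0.166 m²/s; V₁ = q/y₁ = 3.63 m/s. Fr₁ = V₁/√(g·y₁) = 5.41.
Bélanger equation: y₂/y₁ = ½[√(1 + 8Fr₁²) − 1] = ½[√235.2 − 1] = 7.17.
y₂ = 7.17 × 0.0458 = 0.328 m.
Tailwater y_tw = 0.369 m: y_tw > y₂, so the jump is submerged.

y₂ = 0.328 m; the jump is submerged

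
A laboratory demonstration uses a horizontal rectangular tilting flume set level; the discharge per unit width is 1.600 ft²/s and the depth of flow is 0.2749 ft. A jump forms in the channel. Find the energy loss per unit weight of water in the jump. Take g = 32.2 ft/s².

ΔE = 0.06706 ft

V₁ = q/y₁ = 1.600/0.2749 = 5.820 ft/s. Fr₁ = V₁/√(g·y₁) = 5.820/√(32.2×0.2749) = 1.956.
Sequent-depth ratio: y₂/y₁ = ½[√(1 + 8Fr₁²) − 1] = ½[√31.616 − 1] = 2.311.
y₂ = 2.311 × 0.2749 = 0.6354 ft.
V₂ = q/y₂ = 1.600/0.6354 = 2.518 ft/s. E₁ = y₁ + V₁²/2g = 0.8009 ft; E₂ = y₂ + V₂²/2g = 0.7339 ft. ΔE = E₁ − E₂ = 0.06706 ft.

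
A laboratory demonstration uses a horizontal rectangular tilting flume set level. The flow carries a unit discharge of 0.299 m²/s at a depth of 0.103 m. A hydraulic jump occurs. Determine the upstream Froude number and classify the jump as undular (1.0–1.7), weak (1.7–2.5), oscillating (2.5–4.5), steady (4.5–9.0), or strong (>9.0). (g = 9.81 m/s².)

Fr₁ = 2.89; oscillating jump

V₁ = q/y₁ = 0.299/0.103 = 2.90 m/s. Fr₁ = V₁/√(g·y₁) = 2.90/√(9.81×0.103) = 2.89.
Fr₁ = 2.89 lies in the oscillating range.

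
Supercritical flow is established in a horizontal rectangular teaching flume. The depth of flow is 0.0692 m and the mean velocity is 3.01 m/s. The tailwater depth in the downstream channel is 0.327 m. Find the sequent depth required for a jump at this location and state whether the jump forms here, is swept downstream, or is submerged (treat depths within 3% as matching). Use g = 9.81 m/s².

Fr₁ = V₁/√(g·y₁) = 3.01/√(9.81×0.0692) = 3.65.
Sequent-depth ratio: y₂/y₁ = ½[√(1 + 8Fr₁²) − 1] = ½[√107.8 − 1] = 4.69.
y₂ = 4.69 × 0.0692 = 0.325 m.
Tailwater y_tw = 0.327 m: y_tw ≈ y₂, so the jump forms here.

y₂ = 0.325 m; the jump forms here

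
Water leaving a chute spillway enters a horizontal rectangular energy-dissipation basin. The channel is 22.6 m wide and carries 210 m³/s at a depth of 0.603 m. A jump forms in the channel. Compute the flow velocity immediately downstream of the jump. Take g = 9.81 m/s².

q = Q/b = 210/22.6 = 9.29 m²/s; V₁ = q/y₁ = 15.4 m/s. Fr₁ = V₁/√(g·y₁) = 6.34.
Sequent-depth ratio: y₂/y₁ = ½[√(1 + 8Fr₁²) − 1] = ½[√322.1 − 1] = 8.47.
y₂ = 8.47 × 0.603 = 5.11 m.
V₂ = q/y₂ = 9.29/5.11 = 1.82 m/s.

V₂ = 1.82 m/s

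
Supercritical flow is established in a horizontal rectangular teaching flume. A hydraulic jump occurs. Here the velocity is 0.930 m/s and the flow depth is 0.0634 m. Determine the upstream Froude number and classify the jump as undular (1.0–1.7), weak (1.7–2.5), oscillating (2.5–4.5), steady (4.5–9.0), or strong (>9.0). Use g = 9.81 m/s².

Fr₁ = V₁/√(g·y₁) = 0.930/√(9.81×0.0634) = 1.18.
Fr₁ = 1.18 lies in the undular range.

Fr₁ = 1.18; undular jump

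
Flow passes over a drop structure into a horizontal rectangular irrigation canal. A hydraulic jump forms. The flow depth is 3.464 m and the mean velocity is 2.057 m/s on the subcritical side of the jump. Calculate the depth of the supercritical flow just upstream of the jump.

y₁ = 0.7150 m

Fr₂ = V₂/√(g·y₂) = 2.057/√(9.81×3.464) = 0.3529.
Since the conjugate-depth ratio holds either way, y₁/y₂ = ½[√(1 + 8Fr₂²) − 1] = ½[√1.9961 − 1] = 0.2064.
y₁ = 0.2064 × 3.464 = 0.7150 m.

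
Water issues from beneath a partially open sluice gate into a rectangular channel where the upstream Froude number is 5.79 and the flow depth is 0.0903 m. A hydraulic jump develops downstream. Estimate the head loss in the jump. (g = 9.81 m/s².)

Fr₁ = 5.79 (given).
By Bélanger, y₂/y₁ = ½[√(1 + 8Fr₁²) − 1] = ½[√269.2 − 1] = 7.70.
y₂ = 7.70 × 0.0903 = 0.696 m.
Head loss: ΔE = (y₂ − y₁)³/(4y₁y₂) = (0.696 − 0.0903)³/(4×0.0903×0.696) = 0.222/0.251 = 0.883 m.

ΔE = 0.883 m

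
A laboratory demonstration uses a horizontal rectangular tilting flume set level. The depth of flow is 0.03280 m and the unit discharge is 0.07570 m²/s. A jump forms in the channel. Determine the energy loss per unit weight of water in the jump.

V₁ = q/y₁ = 0.07570/0.03280 = 2.308 m/s. Fr₁ = V₁/√(g·y₁) = 2.308/√(9.81×0.03280) = 4.069.
Conjugate-depth relation: y₂/y₁ = ½[√(1 + 8Fr₁²) − 1] = ½[√133.43 − 1] = 5.276.
y₂ = 5.276 × 0.03280 = 0.1730 m.
V₂ = q/y₂ = 0.07570/0.1730 = 0.4375 m/s. E₁ = y₁ + V₁²/2g = 0.3043 m; E₂ = y₂ + V₂²/2g = 0.1828 m. ΔE = E₁ − E₂ = 0.1215 m.

ΔE = 0.1215 m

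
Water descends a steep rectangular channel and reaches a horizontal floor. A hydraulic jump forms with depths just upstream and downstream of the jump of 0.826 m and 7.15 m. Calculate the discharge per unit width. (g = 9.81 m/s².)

q = 15.2 m²/s

For a rectangular channel the momentum equation gives q² = ½·g·y₁·y₂·(y₁ + y₂) = ½×9.81×0.826×7.15×7.98 = 231.
q = √231 = 15.2 m²/s.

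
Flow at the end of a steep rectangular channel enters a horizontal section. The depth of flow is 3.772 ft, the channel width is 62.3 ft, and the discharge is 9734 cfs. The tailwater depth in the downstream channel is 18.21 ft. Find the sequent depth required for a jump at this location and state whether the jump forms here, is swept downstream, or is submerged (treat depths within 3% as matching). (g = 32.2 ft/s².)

q = Q/b = 9734/62.3 = 156.2 ft²/s; V₁ = q/y₁ = 41.42 ft/s. Fr₁ = V₁/√(g·y₁) = 3.759.
From the momentum equation for a rectangular channel, y₂/y₁ = ½[√(1 + 8Fr₁²) − 1] = ½[√114.01 − 1] = 4.839.
y₂ = 4.839 × 3.772 = 18.25 ft.
Tailwater y_tw = 18.21 ft: y_tw ≈ y₂, so the jump forms here.

y₂ = 18.25 ft; the jump forms here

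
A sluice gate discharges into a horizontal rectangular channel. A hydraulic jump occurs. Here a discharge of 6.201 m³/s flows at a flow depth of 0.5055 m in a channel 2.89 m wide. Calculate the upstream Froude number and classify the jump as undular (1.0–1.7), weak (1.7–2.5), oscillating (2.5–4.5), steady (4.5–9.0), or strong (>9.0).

Fr₁ = 1.906; weak jump

q = Q/b = 6.201/2.89 = 2.146 m²/s; V₁ = q/y₁ = 4.245 m/s. Fr₁ = V₁/√(g·y₁) = 1.906.
Fr₁ = 1.906 lies in the weak range.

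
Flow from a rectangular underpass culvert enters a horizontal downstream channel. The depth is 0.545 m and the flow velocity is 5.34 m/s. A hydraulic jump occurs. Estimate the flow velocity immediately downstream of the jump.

V₂ = 1.90 m/s

Fr₁ = V₁/√(g·y₁) = 5.34/√(9.81×0.545) = 2.31.
Conjugate-depth relation: y₂/y₁ = ½[√(1 + 8Fr₁²) − 1] = ½[√43.67 − 1] = 2.80.
y₂ = 2.80 × 0.545 = 1.53 m.
q = V₁·y₁ = 5.34 × 0.545 = 2.91 m²/s.
V₂ = q/y₂ = 2.91/1.53 = 1.90 m/s.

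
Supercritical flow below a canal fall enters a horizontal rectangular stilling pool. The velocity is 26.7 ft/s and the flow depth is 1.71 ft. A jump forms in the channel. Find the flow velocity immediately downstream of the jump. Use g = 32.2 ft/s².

V₂ = 5.79 ft/s

Fr₁ = V₁/√(g·y₁) = 26.7/√(32.2×1.71) = 3.60.
From the momentum equation for a rectangular channel, y₂/y₁ = ½[√(1 + 8Fr₁²) − 1] = ½[√104.6 − 1] = 4.61.
y₂ = 4.61 × 1.71 = 7.89 ft.
q = V₁·y₁ = 26.7 × 1.71 = 45.7 ft²/s.
V₂ = q/y₂ = 45.7/7.89 = 5.79 ft/s.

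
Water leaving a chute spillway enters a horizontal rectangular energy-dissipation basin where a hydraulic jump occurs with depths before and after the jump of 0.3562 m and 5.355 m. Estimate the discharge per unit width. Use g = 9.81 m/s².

q = 7.310 m²/s

For a rectangular channel the momentum equation gives q² = ½·g·y₁·y₂·(y₁ + y₂) = ½×9.81×0.3562×5.355×5.711 = 53.43.
q = √53.43 = 7.310 m²/s.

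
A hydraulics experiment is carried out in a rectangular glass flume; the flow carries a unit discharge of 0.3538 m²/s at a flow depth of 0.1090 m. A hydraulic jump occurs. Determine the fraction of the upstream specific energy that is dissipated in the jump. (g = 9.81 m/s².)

ΔE/E₁ = 0.278 (27.8%)

V₁ = q/y₁ = 0.3538/0.1090 = 3.246 m/s. Fr₁ = V₁/√(g·y₁) = 3.246/√(9.81×0.1090) = 3.139.
From the momentum equation for a rectangular channel, y₂/y₁ = ½[√(1 + 8Fr₁²) − 1] = ½[√79.824 − 1] = 3.967.
y₂ = 3.967 × 0.1090 = 0.4324 m.
E₁ = y₁ + V₁²/2g = 0.6460 m. ΔE = (y₂ − y₁)³/(4y₁y₂) = 0.1794 m. ΔE/E₁ = 0.1794/0.6460 = 0.278.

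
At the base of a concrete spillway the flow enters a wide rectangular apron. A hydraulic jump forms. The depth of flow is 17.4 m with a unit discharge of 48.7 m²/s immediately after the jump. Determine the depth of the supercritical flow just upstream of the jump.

V₂ = q/y₂ = 48.7/17.4 = 2.80 m/s; Fr₂ = V₂/√(g·y₂) = 0.214.
The Bélanger relation is symmetric: y₁/y₂ = ½[√(1 + 8Fr₂²) − 1] = ½[√1.367 − 1] = 0.0846.
y₁ = 0.0846 × 17.4 = 1.47 m.

y₁ = 1.47 m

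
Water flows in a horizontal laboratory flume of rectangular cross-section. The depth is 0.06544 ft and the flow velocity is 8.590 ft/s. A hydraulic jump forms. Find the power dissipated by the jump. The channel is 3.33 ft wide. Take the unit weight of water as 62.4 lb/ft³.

P = 0.1438 hp

Fr₁ = V₁/√(g·y₁) = 8.590/√(32.2×0.06544) = 5.918.
By Bélanger, y₂/y₁ = ½[√(1 + 8Fr₁²) − 1] = ½[√281.14 − 1] = 7.884.
y₂ = 7.884 × 0.06544 = 0.5159 ft.
q = V₁·y₁ = 8.590 × 0.06544 = 0.5621 ft²/s. V₂ = q/y₂ = 0.5621/0.5159 = 1.090 ft/s. E₁ = y₁ + V₁²/2g = 1.211 ft; E₂ = y₂ + V₂²/2g = 0.5343 ft. ΔE = E₁ − E₂ = 0.6769 ft.
Q = q·b = 0.5621 × 3.33 = 1.872 cfs. P = γ·Q·ΔE/550 = 62.4 × 1.872 × 0.6769 / 550 = 0.1438 hp.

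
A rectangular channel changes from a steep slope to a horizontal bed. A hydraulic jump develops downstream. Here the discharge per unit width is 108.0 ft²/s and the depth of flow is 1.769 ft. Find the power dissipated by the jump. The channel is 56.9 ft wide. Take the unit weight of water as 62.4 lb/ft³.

P = 27743 hp

V₁ = q/y₁ = 108.0/1.769 = 61.05 ft/s. Fr₁ = V₁/√(g·y₁) = 61.05/√(32.2×1.769) = 8.089.
By Bélanger, y₂/y₁ = ½[√(1 + 8Fr₁²) − 1] = ½[√524.48 − 1] = 10.95.
y₂ = 10.95 × 1.769 = 19.37 ft.
Head loss: ΔE = (y₂ − y₁)³/(4y₁y₂) = (19.37 − 1.769)³/(4×1.769×19.37) = 5454/137.1 = 39.79 ft.
Q = q·b = 108.0 × 56.9 = 6145 cfs. P = γ·Q·ΔE/550 = 62.4 × 6145 × 39.79 / 550 = 27743 hp.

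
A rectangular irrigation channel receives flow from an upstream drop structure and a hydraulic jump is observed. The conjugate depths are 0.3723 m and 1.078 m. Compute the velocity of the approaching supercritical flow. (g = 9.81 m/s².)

For a rectangular channel the momentum equation gives q² = ½·g·y₁·y₂·(y₁ + y₂) = ½×9.81×0.3723×1.078×1.450 = 2.855.
q = √2.855 = 1.690 m²/s.
V₁ = q/y₁ = 1.690/0.3723 = 4.538 m/s.

V₁ = 4.538 m/s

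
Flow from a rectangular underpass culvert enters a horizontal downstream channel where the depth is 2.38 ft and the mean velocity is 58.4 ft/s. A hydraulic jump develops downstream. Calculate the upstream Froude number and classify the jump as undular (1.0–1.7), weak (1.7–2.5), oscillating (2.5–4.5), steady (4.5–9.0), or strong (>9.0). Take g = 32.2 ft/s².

Fr₁ = 6.67; steady jump

Fr₁ = V₁/√(g·y₁) = 58.4/√(32.2×2.38) = 6.67.
Fr₁ = 6.67 lies in the steady range.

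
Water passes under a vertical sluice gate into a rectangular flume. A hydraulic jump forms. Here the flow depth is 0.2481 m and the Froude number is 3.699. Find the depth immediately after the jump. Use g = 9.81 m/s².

Fr₁ = 3.699 (given).
Sequent-depth ratio: y₂/y₁ = ½[√(1 + 8Fr₁²) − 1] = ½[√110.46 − 1] = 4.755.
y₂ = 4.755 × 0.2481 = 1.180 m.

y₂ = 1.180 m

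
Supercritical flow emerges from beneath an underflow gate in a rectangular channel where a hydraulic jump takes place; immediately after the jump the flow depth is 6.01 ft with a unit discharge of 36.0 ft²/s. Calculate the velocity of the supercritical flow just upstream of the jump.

V₁ = 20.8 ft/s

V₂ = q/y₂ = 36.0/6.01 = 5.99 ft/s; Fr₂ = V₂/√(g·y₂) = 0.431.
Applying the sequent-depth relation in reverse, y₁/y₂ = ½[√(1 + 8Fr₂²) − 1] = ½[√2.483 − 1] = 0.288.
y₁ = 0.288 × 6.01 = 1.73 ft.
V₁ = q/y₁ = 36.0/1.73 = 20.8 ft/s.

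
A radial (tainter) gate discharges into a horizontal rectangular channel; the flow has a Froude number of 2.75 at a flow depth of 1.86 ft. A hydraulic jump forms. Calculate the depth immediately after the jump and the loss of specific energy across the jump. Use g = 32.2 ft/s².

y₂ = 6.36 ft; ΔE = 1.93 ft

Fr₁ = 2.75 (given).
Bélanger equation: y₂/y₁ = ½[√(1 + 8Fr₁²) − 1] = ½[√61.50 − 1] = 3.42.
y₂ = 3.42 × 1.86 = 6.36 ft.
Head loss: ΔE = (y₂ − y₁)³/(4y₁y₂) = (6.36 − 1.86)³/(4×1.86×6.36) = 91.3/47.3 = 1.93 ft.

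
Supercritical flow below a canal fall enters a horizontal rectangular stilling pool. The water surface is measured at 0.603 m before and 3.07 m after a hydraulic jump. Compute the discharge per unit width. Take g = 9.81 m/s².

For a rectangular channel the momentum equation gives q² = ½·g·y₁·y₂·(y₁ + y₂) = ½×9.81×0.603×3.07×3.67 = 33.4.
q = √33.4 = 5.78 m²/s.

q = 5.78 m²/s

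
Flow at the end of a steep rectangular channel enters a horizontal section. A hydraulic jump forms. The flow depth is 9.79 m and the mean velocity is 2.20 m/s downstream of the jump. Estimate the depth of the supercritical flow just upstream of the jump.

y₁ = 0.903 m

Fr₂ = V₂/√(g·y₂) = 2.20/√(9.81×9.79) = 0.224.
Applying the sequent-depth relation in reverse, y₁/y₂ = ½[√(1 + 8Fr₂²) − 1] = ½[√1.403 − 1] = 0.0923.
y₁ = 0.0923 × 9.79 = 0.903 m.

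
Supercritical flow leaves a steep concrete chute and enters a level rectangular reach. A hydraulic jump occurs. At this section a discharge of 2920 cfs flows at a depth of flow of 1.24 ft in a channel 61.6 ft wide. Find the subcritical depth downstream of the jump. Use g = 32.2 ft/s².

q = Q/b = 2920/61.6 = 47.4 ft²/s; V₁ = q/y₁ = 38.2 ft/s. Fr₁ = V₁/√(g·y₁) = 6.05.
Bélanger equation: y₂/y₁ = ½[√(1 + 8Fr₁²) − 1] = ½[√293.8 − 1] = 8.07.
y₂ = 8.07 × 1.24 = 10.0 ft.

y₂ = 10.0 ft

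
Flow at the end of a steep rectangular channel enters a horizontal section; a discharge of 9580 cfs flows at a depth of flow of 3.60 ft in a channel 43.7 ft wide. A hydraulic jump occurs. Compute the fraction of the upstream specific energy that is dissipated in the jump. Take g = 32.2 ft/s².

q = Q/b = 9580/43.7 = 219 ft²/s; V₁ = q/y₁ = 60.9 ft/s. Fr₁ = V₁/√(g·y₁) = 5.66.
By Bélanger, y₂/y₁ = ½[√(1 + 8Fr₁²) − 1] = ½[√256.9 − 1] = 7.51.
y₂ = 7.51 × 3.60 = 27.1 ft.
E₁ = y₁ + V₁²/2g = 61.2 ft. ΔE = (y₂ − y₁)³/(4y₁y₂) = 33.1 ft. ΔE/E₁ = 33.1/61.2 = 0.541.

ΔE/E₁ = 0.541 (54.1%)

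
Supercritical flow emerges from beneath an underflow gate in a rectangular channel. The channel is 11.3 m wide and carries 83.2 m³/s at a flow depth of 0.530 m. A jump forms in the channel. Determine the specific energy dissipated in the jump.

q = Q/b = 83.2/11.3 = 7.36 m²/s; V₁ = q/y₁ = 13.9 m/s. Fr₁ = V₁/√(g·y₁) = 6.09.
Sequent-depth ratio: y₂/y₁ = ½[√(1 + 8Fr₁²) − 1] = ½[√297.9 − 1] = 8.13.
y₂ = 8.13 × 0.530 = 4.31 m.
Head loss: ΔE = (y₂ − y₁)³/(4y₁y₂) = (4.31 − 0.530)³/(4×0.530×4.31) = 54.0/9.14 = 5.91 m.

ΔE = 5.91 m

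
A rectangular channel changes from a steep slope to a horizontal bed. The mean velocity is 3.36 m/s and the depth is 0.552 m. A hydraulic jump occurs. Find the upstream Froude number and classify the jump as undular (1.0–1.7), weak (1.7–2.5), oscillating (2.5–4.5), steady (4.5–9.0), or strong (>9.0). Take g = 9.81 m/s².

Fr₁ = V₁/√(g·y₁) = 3.36/√(9.81×0.552) = 1.44.
Fr₁ = 1.44 lies in the undular range.

Fr₁ = 1.44; undular jump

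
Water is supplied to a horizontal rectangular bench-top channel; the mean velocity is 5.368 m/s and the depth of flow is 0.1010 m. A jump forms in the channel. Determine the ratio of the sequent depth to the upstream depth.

Fr₁ = V₁/√(g·y₁) = 5.368/√(9.81×0.1010) = 5.393.
Conjugate-depth relation: y₂/y₁ = ½[√(1 + 8Fr₁²) − 1] = ½[√233.66 − 1] = 7.143.

y₂/y₁ = 7.143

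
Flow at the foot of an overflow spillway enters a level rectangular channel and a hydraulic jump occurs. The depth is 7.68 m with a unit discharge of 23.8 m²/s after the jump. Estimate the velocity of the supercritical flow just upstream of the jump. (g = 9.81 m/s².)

V₁ = 14.7 m/s

V₂ = q/y₂ = 23.8/7.68 = 3.10 m/s; Fr₂ = V₂/√(g·y₂) = 0.357.
Applying the sequent-depth relation in reverse, y₁/y₂ = ½[√(1 + 8Fr₂²) − 1] = ½[√2.020 − 1] = 0.211.
y₁ = 0.211 × 7.68 = 1.62 m.
V₁ = q/y₁ = 23.8/1.62 = 14.7 m/s.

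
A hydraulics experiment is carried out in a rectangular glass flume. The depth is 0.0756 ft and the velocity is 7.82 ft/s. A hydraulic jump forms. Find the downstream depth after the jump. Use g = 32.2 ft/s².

y₂ = 0.499 ft

Fr₁ = V₁/√(g·y₁) = 7.82/√(32.2×0.0756) = 5.01.
By Bélanger, y₂/y₁ = ½[√(1 + 8Fr₁²) − 1] = ½[√202.0 − 1] = 6.61.
y₂ = 6.61 × 0.0756 = 0.499 ft.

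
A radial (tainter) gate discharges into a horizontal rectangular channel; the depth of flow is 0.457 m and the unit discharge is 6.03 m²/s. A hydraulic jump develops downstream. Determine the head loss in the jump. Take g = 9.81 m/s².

ΔE = 5.40 m

V₁ = q/y₁ = 6.03/0.457 = 13.2 m/s. Fr₁ = V₁/√(g·y₁) = 13.2/√(9.81×0.457) = 6.23.
Bélanger equation: y₂/y₁ = ½[√(1 + 8Fr₁²) − 1] = ½[√311.7 − 1] = 8.33.
y₂ = 8.33 × 0.457 = 3.81 m.
V₂ = q/y₂ = 6.03/3.81 = 1.58 m/s. E₁ = y₁ + V₁²/2g = 9.33 m; E₂ = y₂ + V₂²/2g = 3.93 m. ΔE = E₁ − E₂ = 5.40 m.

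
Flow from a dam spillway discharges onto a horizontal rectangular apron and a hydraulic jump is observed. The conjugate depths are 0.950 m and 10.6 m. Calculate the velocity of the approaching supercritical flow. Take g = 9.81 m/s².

V₁ = 25.1 m/s

For a rectangular channel the momentum equation gives q² = ½·g·y₁·y₂·(y₁ + y₂) = ½×9.81×0.950×10.6×11.5 = 570.
q = √570 = 23.9 m²/s.
V₁ = q/y₁ = 23.9/0.950 = 25.1 m/s.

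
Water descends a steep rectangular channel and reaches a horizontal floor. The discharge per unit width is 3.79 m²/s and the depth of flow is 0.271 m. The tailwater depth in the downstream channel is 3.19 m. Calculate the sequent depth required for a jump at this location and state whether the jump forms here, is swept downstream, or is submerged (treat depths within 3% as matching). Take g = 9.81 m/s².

y₂ = 3.15 m; the jump forms here

V₁ = q/y₁ = 3.79/0.271 = 14.0 m/s. Fr₁ = V₁/√(g·y₁) = 14.0/√(9.81×0.271) = 8.58.
Bélanger equation: y₂/y₁ = ½[√(1 + 8Fr₁²) − 1] = ½[√589.6 − 1] = 11.6.
y₂ = 11.6 × 0.271 = 3.15 m.
Tailwater y_tw = 3.19 m: y_tw ≈ y₂, so the jump forms here.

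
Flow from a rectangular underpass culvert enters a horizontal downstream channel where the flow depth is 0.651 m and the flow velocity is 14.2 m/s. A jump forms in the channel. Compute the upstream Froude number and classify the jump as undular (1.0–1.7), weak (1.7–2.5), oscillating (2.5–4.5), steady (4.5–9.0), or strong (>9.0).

Fr₁ = 5.62; steady jump

Fr₁ = V₁/√(g·y₁) = 14.2/√(9.81×0.651) = 5.62.
Fr₁ = 5.62 lies in the steady range.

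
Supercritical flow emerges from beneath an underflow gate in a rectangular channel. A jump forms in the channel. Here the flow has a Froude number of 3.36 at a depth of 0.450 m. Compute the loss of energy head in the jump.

Fr₁ = 3.36 (given).
Bélanger equation: y₂/y₁ = ½[√(1 + 8Fr₁²) − 1] = ½[√91.32 − 1] = 4.28.
y₂ = 4.28 × 0.450 = 1.93 m.
V₁ = Fr₁·√(g·y₁) = 3.36×√(9.81×0.450) = 7.06 m/s; q = V₁·y₁ = 3.18 m²/s. V₂ = q/y₂ = 3.18/1.93 = 1.65 m/s. E₁ = y₁ + V₁²/2g = 2.99 m; E₂ = y₂ + V₂²/2g = 2.06 m. ΔE = E₁ − E₂ = 0.926 m.

ΔE = 0.926 m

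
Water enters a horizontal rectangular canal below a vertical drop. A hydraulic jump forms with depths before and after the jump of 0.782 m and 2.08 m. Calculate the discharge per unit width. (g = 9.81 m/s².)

For a rectangular channel the momentum equation gives q² = ½·g·y₁·y₂·(y₁ + y₂) = ½×9.81×0.782×2.08×2.86 = 22.8.
q = √22.8 = 4.78 m²/s.

q = 4.78 m²/s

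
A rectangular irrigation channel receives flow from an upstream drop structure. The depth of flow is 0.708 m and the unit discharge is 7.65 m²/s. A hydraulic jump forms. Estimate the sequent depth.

V₁ = q/y₁ = 7.65/0.708 = 10.8 m/s. Fr₁ = V₁/√(g·y₁) = 10.8/√(9.81×0.708) = 4.10.
By Bélanger, y₂/y₁ = ½[√(1 + 8Fr₁²) − 1] = ½[√135.5 − 1] = 5.32.
y₂ = 5.32 × 0.708 = 3.77 m.

y₂ = 3.77 m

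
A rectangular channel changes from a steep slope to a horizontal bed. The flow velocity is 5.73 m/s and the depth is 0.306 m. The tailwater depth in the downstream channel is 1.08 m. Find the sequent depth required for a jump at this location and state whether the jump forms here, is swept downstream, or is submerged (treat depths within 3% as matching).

y₂ = 1.29 m; the jump is swept downstream

Fr₁ = V₁/√(g·y₁) = 5.73/√(9.81×0.306) = 3.31.
Bélanger equation: y₂/y₁ = ½[√(1 + 8Fr₁²) − 1] = ½[√88.50 − 1] = 4.20.
y₂ = 4.20 × 0.306 = 1.29 m.
Tailwater y_tw = 1.08 m: y_tw < y₂, so the jump is swept downstream.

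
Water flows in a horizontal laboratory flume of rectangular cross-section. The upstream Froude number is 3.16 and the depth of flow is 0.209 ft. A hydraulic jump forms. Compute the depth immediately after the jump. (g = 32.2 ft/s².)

Fr₁ = 3.16 (given).
Bélanger equation: y₂/y₁ = ½[√(1 + 8Fr₁²) − 1] = ½[√80.88 − 1] = 4.00.
y₂ = 4.00 × 0.209 = 0.835 ft.

y₂ = 0.835 ft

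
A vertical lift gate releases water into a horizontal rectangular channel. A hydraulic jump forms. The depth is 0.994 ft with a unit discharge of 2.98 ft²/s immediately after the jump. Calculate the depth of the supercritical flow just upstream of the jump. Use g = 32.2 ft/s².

y₁ = 0.398 ft

V₂ = q/y₂ = 2.98/0.994 = 3.00 ft/s; Fr₂ = V₂/√(g·y₂) = 0.530.
The Bélanger relation is symmetric: y₁/y₂ = ½[√(1 + 8Fr₂²) − 1] = ½[√3.247 − 1] = 0.401.
y₁ = 0.401 × 0.994 = 0.398 ft.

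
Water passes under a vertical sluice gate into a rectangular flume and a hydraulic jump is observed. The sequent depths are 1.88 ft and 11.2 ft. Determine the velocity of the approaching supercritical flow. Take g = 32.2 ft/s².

For a rectangular channel the momentum equation gives q² = ½·g·y₁·y₂·(y₁ + y₂) = ½×32.2×1.88×11.2×13.1 = 4434.
q = √4434 = 66.6 ft²/s.
V₁ = q/y₁ = 66.6/1.88 = 35.4 ft/s.

V₁ = 35.4 ft/s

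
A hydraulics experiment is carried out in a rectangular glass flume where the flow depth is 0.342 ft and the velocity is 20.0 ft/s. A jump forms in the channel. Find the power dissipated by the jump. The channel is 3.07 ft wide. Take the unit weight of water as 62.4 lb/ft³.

P = 8.83 hp

Fr₁ = V₁/√(g·y₁) = 20.0/√(32.2×0.342) = 6.03.
By Bélanger, y₂/y₁ = ½[√(1 + 8Fr₁²) − 1] = ½[√291.6 − 1] = 8.04.
y₂ = 8.04 × 0.342 = 2.75 ft.
Head loss: ΔE = (y₂ − y₁)³/(4y₁y₂) = (2.75 − 0.342)³/(4×0.342×2.75) = 13.9/3.76 = 3.71 ft.
q = V₁·y₁ = 20.0 × 0.342 = 6.84 ft²/s. Q = q·b = 6.84 × 3.07 = 21.0 cfs. P = γ·Q·ΔE/550 = 62.4 × 21.0 × 3.71 / 550 = 8.83 hp.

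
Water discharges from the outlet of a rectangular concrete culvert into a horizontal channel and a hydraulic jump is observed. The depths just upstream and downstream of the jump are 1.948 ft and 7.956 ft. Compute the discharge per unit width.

For a rectangular channel the momentum equation gives q² = ½·g·y₁·y₂·(y₁ + y₂) = ½×32.2×1.948×7.956×9.904 = 2471.
q = √2471 = 49.71 ft²/s.

q = 49.71 ft²/s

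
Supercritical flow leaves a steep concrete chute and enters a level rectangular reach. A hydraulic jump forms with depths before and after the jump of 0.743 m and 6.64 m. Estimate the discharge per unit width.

For a rectangular channel the momentum equation gives q² = ½·g·y₁·y₂·(y₁ + y₂) = ½×9.81×0.743×6.64×7.38 = 179.
q = √179 = 13.4 m²/s.

q = 13.4 m²/s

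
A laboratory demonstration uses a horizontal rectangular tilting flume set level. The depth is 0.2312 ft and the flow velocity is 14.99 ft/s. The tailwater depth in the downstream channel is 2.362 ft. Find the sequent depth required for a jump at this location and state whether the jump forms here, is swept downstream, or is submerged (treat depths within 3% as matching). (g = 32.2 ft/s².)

Fr₁ = V₁/√(g·y₁) = 14.99/√(32.2×0.2312) = 5.494.
Conjugate-depth relation: y₂/y₁ = ½[√(1 + 8Fr₁²) − 1] = ½[√242.46 − 1] = 7.286.
y₂ = 7.286 × 0.2312 = 1.684 ft.
Tailwater y_tw = 2.362 ft: y_tw > y₂, so the jump is submerged.

y₂ = 1.684 ft; the jump is submerged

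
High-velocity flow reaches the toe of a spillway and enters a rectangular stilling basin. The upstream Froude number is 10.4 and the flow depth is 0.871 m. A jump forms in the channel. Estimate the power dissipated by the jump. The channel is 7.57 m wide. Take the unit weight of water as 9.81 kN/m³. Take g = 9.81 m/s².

P = 69528 kW

Fr₁ = 10.4 (given).
Conjugate-depth relation: y₂/y₁ = ½[√(1 + 8Fr₁²) − 1] = ½[√866.3 − 1] = 14.2.
y₂ = 14.2 × 0.871 = 12.4 m.
Head loss: ΔE = (y₂ − y₁)³/(4y₁y₂) = (12.4 − 0.871)³/(4×0.871×12.4) = 1525/43.1 = 35.4 m.
V₁ = Fr₁·√(g·y₁) = 10.4×√(9.81×0.871) = 30.4 m/s; q = V₁·y₁ = 26.5 m²/s. Q = q·b = 26.5 × 7.57 = 200 m³/s. P = γ·Q·ΔE = 9.81 × 200 × 35.4 = 69528 kW.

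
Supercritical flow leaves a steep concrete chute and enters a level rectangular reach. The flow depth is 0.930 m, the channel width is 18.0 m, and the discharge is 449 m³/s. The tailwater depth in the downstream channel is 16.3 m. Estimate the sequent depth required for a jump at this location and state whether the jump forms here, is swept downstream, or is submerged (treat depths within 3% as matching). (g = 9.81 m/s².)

q = Q/b = 449/18.0 = 24.9 m²/s; V₁ = q/y₁ = 26.8 m/s. Fr₁ = V₁/√(g·y₁) = 8.88.
Sequent-depth ratio: y₂/y₁ = ½[√(1 + 8Fr₁²) − 1] = ½[√631.8 − 1] = 12.1.
y₂ = 12.1 × 0.930 = 11.2 m.
Tailwater y_tw = 16.3 m: y_tw > y₂, so the jump is submerged.

y₂ = 11.2 m; the jump is submerged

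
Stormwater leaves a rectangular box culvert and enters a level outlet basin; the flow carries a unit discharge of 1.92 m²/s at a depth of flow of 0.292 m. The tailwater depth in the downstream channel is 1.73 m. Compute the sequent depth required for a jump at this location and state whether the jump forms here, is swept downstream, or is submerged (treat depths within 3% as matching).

y₂ = 1.46 m; the jump is submerged

V₁ = q/y₁ = 1.92/0.292 = 6.58 m/s. Fr₁ = V₁/√(g·y₁) = 6.58/√(9.81×0.292) = 3.89.
Conjugate-depth relation: y₂/y₁ = ½[√(1 + 8Fr₁²) − 1] = ½[√121.7 − 1] = 5.02.
y₂ = 5.02 × 0.292 = 1.46 m.
Tailwater y_tw = 1.73 m: y_tw > y₂, so the jump is submerged.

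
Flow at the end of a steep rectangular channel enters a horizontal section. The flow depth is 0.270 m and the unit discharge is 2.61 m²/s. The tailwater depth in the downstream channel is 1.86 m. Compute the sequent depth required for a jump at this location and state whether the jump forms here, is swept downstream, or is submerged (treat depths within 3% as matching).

V₁ = q/y₁ = 2.61/0.270 = 9.67 m/s. Fr₁ = V₁/√(g·y₁) = 9.67/√(9.81×0.270) = 5.94.
By Bélanger, y₂/y₁ = ½[√(1 + 8Fr₁²) − 1] = ½[√283.2 − 1] = 7.91.
y₂ = 7.91 × 0.270 = 2.14 m.
Tailwater y_tw = 1.86 m: y_tw < y₂, so the jump is swept downstream.

y₂ = 2.14 m; the jump is swept downstream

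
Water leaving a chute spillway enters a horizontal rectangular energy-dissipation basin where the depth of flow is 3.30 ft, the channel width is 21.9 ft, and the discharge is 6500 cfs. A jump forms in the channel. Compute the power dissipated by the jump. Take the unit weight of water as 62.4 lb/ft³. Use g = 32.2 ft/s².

P = 65569 hp

q = Q/b = 6500/21.9 = 297 ft²/s; V₁ = q/y₁ = 89.9 ft/s. Fr₁ = V₁/√(g·y₁) = 8.73.
Sequent-depth ratio: y₂/y₁ = ½[√(1 + 8Fr₁²) − 1] = ½[√610.0 − 1] = 11.8.
y₂ = 11.8 × 3.30 = 39.1 ft.
V₂ = q/y₂ = 297/39.1 = 7.59 ft/s. E₁ = y₁ + V₁²/2g = 129 ft; E₂ = y₂ + V₂²/2g = 40.0 ft. ΔE = E₁ − E₂ = 88.9 ft.
P = γ·Q·ΔE/550 = 62.4 × 6500 × 88.9 / 550 = 65569 hp.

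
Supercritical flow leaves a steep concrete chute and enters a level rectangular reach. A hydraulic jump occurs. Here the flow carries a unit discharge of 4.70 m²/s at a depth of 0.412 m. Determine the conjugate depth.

V₁ = q/y₁ = 4.70/0.412 = 11.4 m/s. Fr₁ = V₁/√(g·y₁) = 11.4/√(9.81×0.412) = 5.67.
Conjugate-depth relation: y₂/y₁ = ½[√(1 + 8Fr₁²) − 1] = ½[√258.6 − 1] = 7.54.
y₂ = 7.54 × 0.412 = 3.11 m.

y₂ = 3.11 m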